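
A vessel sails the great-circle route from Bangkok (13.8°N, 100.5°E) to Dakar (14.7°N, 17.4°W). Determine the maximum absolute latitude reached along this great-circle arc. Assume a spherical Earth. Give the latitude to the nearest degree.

The great circle lies in the plane with unit normal n̂ = (p₁ × p₂)/|p₁ × p₂|.
Here n̂_z ≈ -0.897; the vertex latitude is φ_max = arccos|n̂_z| ≈ 26.2°.

≈ 26°N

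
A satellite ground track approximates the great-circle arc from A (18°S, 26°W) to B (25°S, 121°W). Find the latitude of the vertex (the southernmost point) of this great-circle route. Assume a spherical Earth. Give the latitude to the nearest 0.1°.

The great circle lies in the plane with unit normal n̂ = (p₁ × p₂)/|p₁ × p₂|.
Here n̂_z ≈ -0.860; the vertex latitude is φ_max = arccos|n̂_z| ≈ 30.7°.
Check via Clairaut: cos φ_max = |cos φ₁| · sin C = cos(18.0°)·sin(115.3°) ≈ 0.860, again giving ≈ 30.7°.

≈ 30.7°S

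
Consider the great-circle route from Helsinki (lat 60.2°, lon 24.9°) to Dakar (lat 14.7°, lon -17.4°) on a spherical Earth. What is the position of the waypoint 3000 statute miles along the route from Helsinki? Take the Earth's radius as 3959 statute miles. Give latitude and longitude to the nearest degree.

Convert each endpoint to a unit vector on the sphere (x = cos φ cos λ, y = cos φ sin λ, z = sin φ).
The central angle between the endpoints is δ = arccos(p₁·p₂) ≈ 0.957 rad (54.8°). The total great-circle distance is δ·R ≈ 0.957 × 3959 ≈ 3790 mi, so the target fraction is f = 3000/3790 ≈ 0.792.
Interpolate at f ≈ 0.792 with slerp weights a = sin((1−f)δ)/sin δ ≈ 0.242, b = sin(fδ)/sin δ ≈ 0.841.
p = a·p₁ + b·p₂ ≈ (0.885, -0.192, 0.424); φ = arcsin(p_z) ≈ 25.07°, λ = atan2(p_y, p_x) ≈ -12.26°.

≈ lat 25°, lon -12°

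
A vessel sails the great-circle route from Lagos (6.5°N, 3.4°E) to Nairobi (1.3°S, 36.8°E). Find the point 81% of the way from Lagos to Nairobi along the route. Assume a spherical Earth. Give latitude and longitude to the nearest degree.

≈ 0°N, 30°E

From cos δ = sin φ₁ sin φ₂ + cos φ₁ cos φ₂ cos Δλ, the central angle is δ ≈ 0.598 rad (34.2°).
Interpolate at f = 0.81 with slerp weights a = sin((1−f)δ)/sin δ ≈ 0.201, b = sin(fδ)/sin δ ≈ 0.827.
p = a·p₁ + b·p₂ ≈ (0.862, 0.507, 0.004); φ = arcsin(p_z) ≈ 0.23°, λ = atan2(p_y, p_x) ≈ 30.48°.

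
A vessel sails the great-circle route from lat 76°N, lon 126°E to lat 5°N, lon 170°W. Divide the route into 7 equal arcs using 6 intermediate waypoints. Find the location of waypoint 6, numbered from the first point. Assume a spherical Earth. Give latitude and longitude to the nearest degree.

Write both endpoints as unit vectors p₁, p₂ with components (cos φ cos λ, cos φ sin λ, sin φ).
The central angle between the endpoints is δ = arccos(p₁·p₂) ≈ 1.379 rad (79.0°).
Interpolate at f = 6/7 with slerp weights a = sin((1−f)δ)/sin δ ≈ 0.199, b = sin(fδ)/sin δ ≈ 0.943.
p = a·p₁ + b·p₂ ≈ (-0.953, -0.124, 0.276); φ = arcsin(p_z) ≈ 16.00°, λ = atan2(p_y, p_x) ≈ -172.59°.

≈ lat 16°N, lon 173°W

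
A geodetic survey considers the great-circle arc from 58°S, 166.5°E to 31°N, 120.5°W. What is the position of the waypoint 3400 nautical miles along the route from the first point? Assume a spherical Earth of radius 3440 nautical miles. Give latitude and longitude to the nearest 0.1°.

≈ 13.9°S, 145.7°W

The haversine formula gives a central angle δ ≈ 1.880 rad (107.7°) between the endpoints. The total great-circle distance is δ·R ≈ 1.880 × 3440 ≈ 6466 nmi, so the target fraction is f = 3400/6466 ≈ 0.526.
Interpolate at f ≈ 0.526 with slerp weights a = sin((1−f)δ)/sin δ ≈ 0.817, b = sin(fδ)/sin δ ≈ 0.877.
p = a·p₁ + b·p₂ ≈ (-0.802, -0.546, -0.241); φ = arcsin(p_z) ≈ -13.94°, λ = atan2(p_y, p_x) ≈ -145.74°.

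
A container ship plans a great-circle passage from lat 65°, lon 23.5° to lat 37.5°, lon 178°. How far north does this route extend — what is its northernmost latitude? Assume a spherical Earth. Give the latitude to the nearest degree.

≈ 81°

The great circle lies in the plane with unit normal n̂ = (p₁ × p₂)/|p₁ × p₂|.
Here n̂_z ≈ +0.149; the vertex latitude is φ_max = arccos|n̂_z| ≈ 81.4°.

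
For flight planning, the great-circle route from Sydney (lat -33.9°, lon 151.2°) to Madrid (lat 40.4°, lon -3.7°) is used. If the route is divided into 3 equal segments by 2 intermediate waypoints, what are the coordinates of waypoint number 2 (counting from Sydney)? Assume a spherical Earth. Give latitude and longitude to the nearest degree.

Write both endpoints as unit vectors p₁, p₂ with components (cos φ cos λ, cos φ sin λ, sin φ).
The central angle between the endpoints is δ = arccos(p₁·p₂) ≈ 2.776 rad (159.0°).
Interpolate at f = 2/3 with slerp weights a = sin((1−f)δ)/sin δ ≈ 2.234, b = sin(fδ)/sin δ ≈ 2.688.
p = a·p₁ + b·p₂ ≈ (0.418, 0.761, 0.496); φ = arcsin(p_z) ≈ 29.74°, λ = atan2(p_y, p_x) ≈ 61.24°.

≈ lat 30°, lon 61°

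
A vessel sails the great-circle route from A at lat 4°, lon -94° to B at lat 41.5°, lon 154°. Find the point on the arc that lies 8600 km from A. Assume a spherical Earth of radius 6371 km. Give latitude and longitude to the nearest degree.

≈ lat 44°, lon -170°

The haversine formula gives a central angle δ ≈ 1.807 rad (103.5°) between the endpoints. The total great-circle distance is δ·R ≈ 1.807 × 6371 ≈ 11510 km, so the target fraction is f = 8600/11510 ≈ 0.747.
Interpolate at f ≈ 0.747 with slerp weights a = sin((1−f)δ)/sin δ ≈ 0.454, b = sin(fδ)/sin δ ≈ 1.003.
p = a·p₁ + b·p₂ ≈ (-0.707, -0.122, 0.697); φ = arcsin(p_z) ≈ 44.15°, λ = atan2(p_y, p_x) ≈ -170.22°.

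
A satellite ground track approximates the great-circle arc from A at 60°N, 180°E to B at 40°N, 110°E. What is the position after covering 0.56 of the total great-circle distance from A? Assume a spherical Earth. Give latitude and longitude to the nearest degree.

Write both endpoints as unit vectors p₁, p₂ with components (cos φ cos λ, cos φ sin λ, sin φ).
The central angle between the endpoints is δ = arccos(p₁·p₂) ≈ 0.813 rad (46.6°).
Interpolate at f = 0.56 with slerp weights a = sin((1−f)δ)/sin δ ≈ 0.482, b = sin(fδ)/sin δ ≈ 0.605.
p = a·p₁ + b·p₂ ≈ (-0.400, 0.436, 0.807); φ = arcsin(p_z) ≈ 53.76°, λ = atan2(p_y, p_x) ≈ 132.52°.

≈ 54°N, 133°E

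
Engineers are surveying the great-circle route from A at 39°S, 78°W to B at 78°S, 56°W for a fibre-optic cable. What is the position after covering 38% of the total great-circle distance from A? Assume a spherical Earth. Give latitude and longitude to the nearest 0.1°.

Convert each endpoint to a unit vector on the sphere (x = cos φ cos λ, y = cos φ sin λ, z = sin φ).
The central angle between the endpoints is δ = arccos(p₁·p₂) ≈ 0.699 rad (40.1°).
Interpolate at f = 0.38 with slerp weights a = sin((1−f)δ)/sin δ ≈ 0.653, b = sin(fδ)/sin δ ≈ 0.408.
p = a·p₁ + b·p₂ ≈ (0.153, -0.566, -0.810); φ = arcsin(p_z) ≈ -54.08°, λ = atan2(p_y, p_x) ≈ -74.90°.

≈ 54.1°S, 74.9°W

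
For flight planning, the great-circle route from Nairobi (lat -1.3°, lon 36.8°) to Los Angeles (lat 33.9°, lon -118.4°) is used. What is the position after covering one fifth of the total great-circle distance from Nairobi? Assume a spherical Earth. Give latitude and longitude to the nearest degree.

≈ lat 22°, lon 21°

Convert each endpoint to a unit vector on the sphere (x = cos φ cos λ, y = cos φ sin λ, z = sin φ).
The central angle between the endpoints is δ = arccos(p₁·p₂) ≈ 2.443 rad (140.0°).
Interpolate at f = 1/5 with slerp weights a = sin((1−f)δ)/sin δ ≈ 1.442, b = sin(fδ)/sin δ ≈ 0.730.
p = a·p₁ + b·p₂ ≈ (0.866, 0.331, 0.375); φ = arcsin(p_z) ≈ 21.99°, λ = atan2(p_y, p_x) ≈ 20.89°.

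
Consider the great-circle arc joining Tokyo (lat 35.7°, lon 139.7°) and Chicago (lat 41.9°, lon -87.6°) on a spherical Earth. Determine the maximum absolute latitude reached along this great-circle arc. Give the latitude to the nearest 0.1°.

The great circle lies in the plane with unit normal n̂ = (p₁ × p₂)/|p₁ × p₂|.
Here n̂_z ≈ +0.444; the vertex latitude is φ_max = arccos|n̂_z| ≈ 63.6°.
Check via Clairaut: cos φ_max = |cos φ₁| · sin C = cos(35.7°)·sin(33.2°) ≈ 0.444, again giving ≈ 63.6°.

≈ 63.6°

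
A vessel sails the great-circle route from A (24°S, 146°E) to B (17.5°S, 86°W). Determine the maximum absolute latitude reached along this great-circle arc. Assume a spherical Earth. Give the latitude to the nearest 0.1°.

The great circle lies in the plane with unit normal n̂ = (p₁ × p₂)/|p₁ × p₂|.
Here n̂_z ≈ +0.754; the vertex latitude is φ_max = arccos|n̂_z| ≈ 41.0°.

≈ 41.0°S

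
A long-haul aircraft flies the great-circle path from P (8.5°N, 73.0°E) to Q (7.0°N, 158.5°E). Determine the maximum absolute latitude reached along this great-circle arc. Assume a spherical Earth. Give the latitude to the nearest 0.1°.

The great circle lies in the plane with unit normal n̂ = (p₁ × p₂)/|p₁ × p₂|.
Here n̂_z ≈ +0.983; the vertex latitude is φ_max = arccos|n̂_z| ≈ 10.6°.

≈ 10.6°N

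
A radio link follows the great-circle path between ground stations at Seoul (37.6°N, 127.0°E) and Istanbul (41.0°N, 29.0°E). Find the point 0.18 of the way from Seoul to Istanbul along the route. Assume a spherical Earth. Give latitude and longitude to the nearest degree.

The haversine formula gives a central angle δ ≈ 1.248 rad (71.5°) between the endpoints.
Interpolate at f = 0.18 with slerp weights a = sin((1−f)δ)/sin δ ≈ 0.900, b = sin(fδ)/sin δ ≈ 0.235.
p = a·p₁ + b·p₂ ≈ (-0.274, 0.656, 0.703); φ = arcsin(p_z) ≈ 44.71°, λ = atan2(p_y, p_x) ≈ 112.70°.

≈ 45°N, 113°E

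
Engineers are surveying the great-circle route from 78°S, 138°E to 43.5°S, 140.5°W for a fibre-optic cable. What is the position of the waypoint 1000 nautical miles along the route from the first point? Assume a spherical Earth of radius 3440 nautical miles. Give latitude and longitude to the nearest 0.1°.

≈ 70.1°S, 164.8°W

Convert each endpoint to a unit vector on the sphere (x = cos φ cos λ, y = cos φ sin λ, z = sin φ).
The central angle between the endpoints is δ = arccos(p₁·p₂) ≈ 0.802 rad (45.9°). The total great-circle distance is δ·R ≈ 0.802 × 3440 ≈ 2757 nmi, so the target fraction is f = 1000/2757 ≈ 0.363.
Interpolate at f ≈ 0.363 with slerp weights a = sin((1−f)δ)/sin δ ≈ 0.681, b = sin(fδ)/sin δ ≈ 0.399.
p = a·p₁ + b·p₂ ≈ (-0.328, -0.089, -0.940); φ = arcsin(p_z) ≈ -70.10°, λ = atan2(p_y, p_x) ≈ -164.77°.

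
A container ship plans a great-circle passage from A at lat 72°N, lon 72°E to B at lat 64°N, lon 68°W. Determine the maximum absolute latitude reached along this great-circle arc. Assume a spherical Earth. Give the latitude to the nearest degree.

The great circle lies in the plane with unit normal n̂ = (p₁ × p₂)/|p₁ × p₂|.
Here n̂_z ≈ -0.132; the vertex latitude is φ_max = arccos|n̂_z| ≈ 82.4°.

≈ 82°N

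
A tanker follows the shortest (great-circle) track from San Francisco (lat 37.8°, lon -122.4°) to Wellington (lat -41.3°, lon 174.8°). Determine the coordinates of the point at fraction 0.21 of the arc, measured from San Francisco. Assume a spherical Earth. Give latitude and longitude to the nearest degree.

Convert each endpoint to a unit vector on the sphere (x = cos φ cos λ, y = cos φ sin λ, z = sin φ).
The central angle between the endpoints is δ = arccos(p₁·p₂) ≈ 1.704 rad (97.7°).
Interpolate at f = 0.21 with slerp weights a = sin((1−f)δ)/sin δ ≈ 0.984, b = sin(fδ)/sin δ ≈ 0.353.
p = a·p₁ + b·p₂ ≈ (-0.681, -0.632, 0.370); φ = arcsin(p_z) ≈ 21.69°, λ = atan2(p_y, p_x) ≈ -137.13°.

≈ lat 22°, lon -137°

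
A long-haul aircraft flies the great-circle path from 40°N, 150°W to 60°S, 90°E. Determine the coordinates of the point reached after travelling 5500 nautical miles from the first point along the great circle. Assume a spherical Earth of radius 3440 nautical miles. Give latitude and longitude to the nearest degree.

≈ 37°S, 156°E

The haversine formula gives a central angle δ ≈ 2.416 rad (138.4°) between the endpoints. The total great-circle distance is δ·R ≈ 2.416 × 3440 ≈ 8311 nmi, so the target fraction is f = 5500/8311 ≈ 0.662.
Interpolate at f ≈ 0.662 with slerp weights a = sin((1−f)δ)/sin δ ≈ 1.099, b = sin(fδ)/sin δ ≈ 1.507.
p = a·p₁ + b·p₂ ≈ (-0.729, 0.332, -0.598); φ = arcsin(p_z) ≈ -36.74°, λ = atan2(p_y, p_x) ≈ 155.50°.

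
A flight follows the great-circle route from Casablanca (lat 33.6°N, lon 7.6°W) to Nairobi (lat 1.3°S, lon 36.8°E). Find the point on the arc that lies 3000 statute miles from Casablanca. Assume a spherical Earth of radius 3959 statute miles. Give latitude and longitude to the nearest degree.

Convert each endpoint to a unit vector on the sphere (x = cos φ cos λ, y = cos φ sin λ, z = sin φ).
The central angle between the endpoints is δ = arccos(p₁·p₂) ≈ 0.949 rad (54.4°). The total great-circle distance is δ·R ≈ 0.949 × 3959 ≈ 3758 mi, so the target fraction is f = 3000/3758 ≈ 0.798.
Interpolate at f ≈ 0.798 with slerp weights a = sin((1−f)δ)/sin δ ≈ 0.234, b = sin(fδ)/sin δ ≈ 0.845.
p = a·p₁ + b·p₂ ≈ (0.870, 0.481, 0.110); φ = arcsin(p_z) ≈ 6.33°, λ = atan2(p_y, p_x) ≈ 28.91°.

≈ lat 6°N, lon 29°E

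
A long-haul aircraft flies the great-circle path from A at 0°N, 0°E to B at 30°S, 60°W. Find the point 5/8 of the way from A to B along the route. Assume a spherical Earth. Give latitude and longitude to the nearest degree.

From cos δ = sin φ₁ sin φ₂ + cos φ₁ cos φ₂ cos Δλ, the central angle is δ ≈ 1.123 rad (64.3°).
Interpolate at f = 5/8 with slerp weights a = sin((1−f)δ)/sin δ ≈ 0.453, b = sin(fδ)/sin δ ≈ 0.716.
p = a·p₁ + b·p₂ ≈ (0.764, -0.537, -0.358); φ = arcsin(p_z) ≈ -20.99°, λ = atan2(p_y, p_x) ≈ -35.13°.

≈ 21°S, 35°W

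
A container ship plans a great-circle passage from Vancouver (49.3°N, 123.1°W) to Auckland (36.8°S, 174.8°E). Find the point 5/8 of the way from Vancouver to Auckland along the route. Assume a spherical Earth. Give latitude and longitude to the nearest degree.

Write both endpoints as unit vectors p₁, p₂ with components (cos φ cos λ, cos φ sin λ, sin φ).
The central angle between the endpoints is δ = arccos(p₁·p₂) ≈ 1.782 rad (102.1°).
Interpolate at f = 5/8 with slerp weights a = sin((1−f)δ)/sin δ ≈ 0.634, b = sin(fδ)/sin δ ≈ 0.918.
p = a·p₁ + b·p₂ ≈ (-0.958, -0.280, -0.069); φ = arcsin(p_z) ≈ -3.98°, λ = atan2(p_y, p_x) ≈ -163.72°.

≈ 4°S, 164°W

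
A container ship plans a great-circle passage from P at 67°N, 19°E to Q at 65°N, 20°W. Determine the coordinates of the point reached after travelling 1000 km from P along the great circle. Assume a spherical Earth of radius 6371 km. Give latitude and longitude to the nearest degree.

≈ 67°N, 4°W

Convert each endpoint to a unit vector on the sphere (x = cos φ cos λ, y = cos φ sin λ, z = sin φ).
The central angle between the endpoints is δ = arccos(p₁·p₂) ≈ 0.274 rad (15.7°). The total great-circle distance is δ·R ≈ 0.274 × 6371 ≈ 1748 km, so the target fraction is f = 1000/1748 ≈ 0.572.
Interpolate at f ≈ 0.572 with slerp weights a = sin((1−f)δ)/sin δ ≈ 0.432, b = sin(fδ)/sin δ ≈ 0.577.
p = a·p₁ + b·p₂ ≈ (0.389, -0.028, 0.921); φ = arcsin(p_z) ≈ 67.05°, λ = atan2(p_y, p_x) ≈ -4.18°.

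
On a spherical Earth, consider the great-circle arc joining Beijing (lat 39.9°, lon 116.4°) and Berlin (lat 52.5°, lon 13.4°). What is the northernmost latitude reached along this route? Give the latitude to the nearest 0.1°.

≈ 60.2°

The great circle lies in the plane with unit normal n̂ = (p₁ × p₂)/|p₁ × p₂|.
Here n̂_z ≈ -0.497; the vertex latitude is φ_max = arccos|n̂_z| ≈ 60.2°.
Check via Clairaut: cos φ_max = |cos φ₁| · sin C = cos(39.9°)·sin(40.4°) ≈ 0.497, again giving ≈ 60.2°.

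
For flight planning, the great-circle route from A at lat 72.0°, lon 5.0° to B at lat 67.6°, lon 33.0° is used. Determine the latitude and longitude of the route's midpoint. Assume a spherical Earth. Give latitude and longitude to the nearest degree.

Convert each endpoint to a unit vector on the sphere (x = cos φ cos λ, y = cos φ sin λ, z = sin φ).
The central angle between the endpoints is δ = arccos(p₁·p₂) ≈ 0.183 rad (10.5°).
Interpolate at f = 1/2 with slerp weights a = sin((1−f)δ)/sin δ ≈ 0.502, b = sin(fδ)/sin δ ≈ 0.502.
p = a·p₁ + b·p₂ ≈ (0.315, 0.118, 0.942); φ = arcsin(p_z) ≈ 70.35°, λ = atan2(p_y, p_x) ≈ 20.49°.

≈ lat 70°, lon 20°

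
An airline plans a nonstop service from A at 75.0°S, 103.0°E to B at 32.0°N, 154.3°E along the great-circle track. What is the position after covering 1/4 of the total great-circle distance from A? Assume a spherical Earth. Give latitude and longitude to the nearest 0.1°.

From cos δ = sin φ₁ sin φ₂ + cos φ₁ cos φ₂ cos Δλ, the central angle is δ ≈ 1.955 rad (112.0°).
Interpolate at f = 1/4 with slerp weights a = sin((1−f)δ)/sin δ ≈ 1.073, b = sin(fδ)/sin δ ≈ 0.506.
p = a·p₁ + b·p₂ ≈ (-0.449, 0.457, -0.768); φ = arcsin(p_z) ≈ -50.15°, λ = atan2(p_y, p_x) ≈ 134.54°.

≈ 50.2°S, 134.5°E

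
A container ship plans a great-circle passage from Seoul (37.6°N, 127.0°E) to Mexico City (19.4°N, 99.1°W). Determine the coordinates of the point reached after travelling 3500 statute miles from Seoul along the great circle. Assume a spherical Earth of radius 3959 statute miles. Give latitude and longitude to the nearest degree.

From cos δ = sin φ₁ sin φ₂ + cos φ₁ cos φ₂ cos Δλ, the central angle is δ ≈ 1.892 rad (108.4°). The total great-circle distance is δ·R ≈ 1.892 × 3959 ≈ 7490 mi, so the target fraction is f = 3500/7490 ≈ 0.467.
Interpolate at f ≈ 0.467 with slerp weights a = sin((1−f)δ)/sin δ ≈ 0.891, b = sin(fδ)/sin δ ≈ 0.815.
p = a·p₁ + b·p₂ ≈ (-0.546, -0.195, 0.814); φ = arcsin(p_z) ≈ 54.53°, λ = atan2(p_y, p_x) ≈ -160.35°.

≈ (55°N, 160°W)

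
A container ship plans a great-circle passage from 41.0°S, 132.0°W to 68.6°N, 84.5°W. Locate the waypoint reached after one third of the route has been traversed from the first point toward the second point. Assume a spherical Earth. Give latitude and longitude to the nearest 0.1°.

≈ 3.8°S, 121.3°W

Convert each endpoint to a unit vector on the sphere (x = cos φ cos λ, y = cos φ sin λ, z = sin φ).
The central angle between the endpoints is δ = arccos(p₁·p₂) ≈ 2.010 rad (115.1°).
Interpolate at f = 1/3 with slerp weights a = sin((1−f)δ)/sin δ ≈ 1.075, b = sin(fδ)/sin δ ≈ 0.686.
p = a·p₁ + b·p₂ ≈ (-0.519, -0.852, -0.067); φ = arcsin(p_z) ≈ -3.84°, λ = atan2(p_y, p_x) ≈ -121.34°.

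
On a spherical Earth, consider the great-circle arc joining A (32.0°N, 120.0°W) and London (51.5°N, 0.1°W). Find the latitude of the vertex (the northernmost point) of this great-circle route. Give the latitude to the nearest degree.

≈ 62°N

The great circle lies in the plane with unit normal n̂ = (p₁ × p₂)/|p₁ × p₂|.
Here n̂_z ≈ +0.463; the vertex latitude is φ_max = arccos|n̂_z| ≈ 62.4°.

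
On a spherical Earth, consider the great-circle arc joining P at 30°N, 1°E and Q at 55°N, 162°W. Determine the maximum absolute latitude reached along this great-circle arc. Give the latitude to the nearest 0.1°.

The great circle lies in the plane with unit normal n̂ = (p₁ × p₂)/|p₁ × p₂|.
Here n̂_z ≈ -0.146; the vertex latitude is φ_max = arccos|n̂_z| ≈ 81.6°.
Check via Clairaut: cos φ_max = |cos φ₁| · sin C = cos(30.0°)·sin(9.7°) ≈ 0.146, again giving ≈ 81.6°.

≈ 81.6°N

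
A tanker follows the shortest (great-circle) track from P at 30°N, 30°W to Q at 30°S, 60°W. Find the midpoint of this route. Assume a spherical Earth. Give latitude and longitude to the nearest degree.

≈ 0°N, 45°W

The haversine formula gives a central angle δ ≈ 1.160 rad (66.5°) between the endpoints.
Interpolate at f = 1/2 with slerp weights a = sin((1−f)δ)/sin δ ≈ 0.598, b = sin(fδ)/sin δ ≈ 0.598.
p = a·p₁ + b·p₂ ≈ (0.707, -0.707, 0.000); φ = arcsin(p_z) ≈ 0.00°, λ = atan2(p_y, p_x) ≈ -45.00°.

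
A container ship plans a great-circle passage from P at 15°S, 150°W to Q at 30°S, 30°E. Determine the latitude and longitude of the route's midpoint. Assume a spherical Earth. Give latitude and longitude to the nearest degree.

Write both endpoints as unit vectors p₁, p₂ with components (cos φ cos λ, cos φ sin λ, sin φ).
The central angle between the endpoints is δ = arccos(p₁·p₂) ≈ 2.356 rad (135.0°).
Interpolate at f = 1/2 with slerp weights a = sin((1−f)δ)/sin δ ≈ 1.307, b = sin(fδ)/sin δ ≈ 1.307.
p = a·p₁ + b·p₂ ≈ (-0.113, -0.065, -0.991); φ = arcsin(p_z) ≈ -82.50°, λ = atan2(p_y, p_x) ≈ -150.00°.

≈ 83°S, 150°W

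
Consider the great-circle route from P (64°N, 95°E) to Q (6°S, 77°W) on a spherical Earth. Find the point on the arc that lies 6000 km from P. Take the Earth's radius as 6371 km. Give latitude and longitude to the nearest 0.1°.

≈ (61.5°N, 69.0°W)

From cos δ = sin φ₁ sin φ₂ + cos φ₁ cos φ₂ cos Δλ, the central angle is δ ≈ 2.124 rad (121.7°). The total great-circle distance is δ·R ≈ 2.124 × 6371 ≈ 13534 km, so the target fraction is f = 6000/13534 ≈ 0.443.
Interpolate at f ≈ 0.443 with slerp weights a = sin((1−f)δ)/sin δ ≈ 1.088, b = sin(fδ)/sin δ ≈ 0.951.
p = a·p₁ + b·p₂ ≈ (0.171, -0.446, 0.879); φ = arcsin(p_z) ≈ 61.47°, λ = atan2(p_y, p_x) ≈ -69.01°.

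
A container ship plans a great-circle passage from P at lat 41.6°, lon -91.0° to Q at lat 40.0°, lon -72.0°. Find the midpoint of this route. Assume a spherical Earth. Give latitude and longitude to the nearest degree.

≈ lat 41°, lon -81°

The haversine formula gives a central angle δ ≈ 0.252 rad (14.4°) between the endpoints.
Interpolate at f = 1/2 with slerp weights a = sin((1−f)δ)/sin δ ≈ 0.504, b = sin(fδ)/sin δ ≈ 0.504.
p = a·p₁ + b·p₂ ≈ (0.113, -0.744, 0.659); φ = arcsin(p_z) ≈ 41.19°, λ = atan2(p_y, p_x) ≈ -81.38°.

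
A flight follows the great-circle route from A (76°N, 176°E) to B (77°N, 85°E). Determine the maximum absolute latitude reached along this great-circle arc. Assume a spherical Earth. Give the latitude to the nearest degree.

≈ 80°N

The great circle lies in the plane with unit normal n̂ = (p₁ × p₂)/|p₁ × p₂|.
Here n̂_z ≈ -0.166; the vertex latitude is φ_max = arccos|n̂_z| ≈ 80.5°.
Check via Clairaut: cos φ_max = |cos φ₁| · sin C = cos(76.0°)·sin(43.2°) ≈ 0.166, again giving ≈ 80.5°.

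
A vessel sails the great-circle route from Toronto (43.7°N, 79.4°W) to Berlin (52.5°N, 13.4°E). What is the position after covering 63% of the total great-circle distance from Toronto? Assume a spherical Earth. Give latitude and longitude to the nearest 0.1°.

From cos δ = sin φ₁ sin φ₂ + cos φ₁ cos φ₂ cos Δλ, the central angle is δ ≈ 1.016 rad (58.2°).
Interpolate at f = 0.63 with slerp weights a = sin((1−f)δ)/sin δ ≈ 0.432, b = sin(fδ)/sin δ ≈ 0.703.
p = a·p₁ + b·p₂ ≈ (0.474, -0.208, 0.856); φ = arcsin(p_z) ≈ 58.86°, λ = atan2(p_y, p_x) ≈ -23.69°.

≈ (58.9°N, 23.7°W)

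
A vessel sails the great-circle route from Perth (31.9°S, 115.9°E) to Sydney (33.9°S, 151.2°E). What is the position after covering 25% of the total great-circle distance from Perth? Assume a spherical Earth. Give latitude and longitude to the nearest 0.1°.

From cos δ = sin φ₁ sin φ₂ + cos φ₁ cos φ₂ cos Δλ, the central angle is δ ≈ 0.516 rad (29.6°).
Interpolate at f = 0.25 with slerp weights a = sin((1−f)δ)/sin δ ≈ 0.765, b = sin(fδ)/sin δ ≈ 0.261.
p = a·p₁ + b·p₂ ≈ (-0.473, 0.688, -0.550); φ = arcsin(p_z) ≈ -33.34°, λ = atan2(p_y, p_x) ≈ 124.51°.

≈ (33.3°S, 124.5°E)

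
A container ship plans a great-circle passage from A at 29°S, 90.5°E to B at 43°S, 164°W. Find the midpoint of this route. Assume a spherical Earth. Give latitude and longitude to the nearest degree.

The haversine formula gives a central angle δ ≈ 1.410 rad (80.8°) between the endpoints.
Interpolate at f = 1/2 with slerp weights a = sin((1−f)δ)/sin δ ≈ 0.657, b = sin(fδ)/sin δ ≈ 0.657.
p = a·p₁ + b·p₂ ≈ (-0.467, 0.442, -0.766); φ = arcsin(p_z) ≈ -50.01°, λ = atan2(p_y, p_x) ≈ 136.56°.

≈ 50°S, 137°E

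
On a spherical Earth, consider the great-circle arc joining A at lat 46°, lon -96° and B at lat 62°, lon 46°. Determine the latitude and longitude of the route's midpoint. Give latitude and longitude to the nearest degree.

≈ lat 75°, lon -54°

The haversine formula gives a central angle δ ≈ 1.183 rad (67.8°) between the endpoints.
Interpolate at f = 1/2 with slerp weights a = sin((1−f)δ)/sin δ ≈ 0.602, b = sin(fδ)/sin δ ≈ 0.602.
p = a·p₁ + b·p₂ ≈ (0.153, -0.213, 0.965); φ = arcsin(p_z) ≈ 74.82°, λ = atan2(p_y, p_x) ≈ -54.33°.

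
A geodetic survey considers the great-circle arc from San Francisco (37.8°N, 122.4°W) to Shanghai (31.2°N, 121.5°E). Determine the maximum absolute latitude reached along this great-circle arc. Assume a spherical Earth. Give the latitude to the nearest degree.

The great circle lies in the plane with unit normal n̂ = (p₁ × p₂)/|p₁ × p₂|.
Here n̂_z ≈ -0.607; the vertex latitude is φ_max = arccos|n̂_z| ≈ 52.6°.

≈ 53°N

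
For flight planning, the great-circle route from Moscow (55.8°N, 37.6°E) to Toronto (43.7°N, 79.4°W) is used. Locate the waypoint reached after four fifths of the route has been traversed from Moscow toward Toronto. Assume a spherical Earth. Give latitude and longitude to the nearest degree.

≈ 54°N, 67°W

The haversine formula gives a central angle δ ≈ 1.173 rad (67.2°) between the endpoints.
Interpolate at f = 4/5 with slerp weights a = sin((1−f)δ)/sin δ ≈ 0.252, b = sin(fδ)/sin δ ≈ 0.875.
p = a·p₁ + b·p₂ ≈ (0.229, -0.535, 0.813); φ = arcsin(p_z) ≈ 54.40°, λ = atan2(p_y, p_x) ≈ -66.87°.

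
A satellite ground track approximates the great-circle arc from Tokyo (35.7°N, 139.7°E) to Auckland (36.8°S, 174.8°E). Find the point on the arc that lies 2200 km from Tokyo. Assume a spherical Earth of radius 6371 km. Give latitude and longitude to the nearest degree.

≈ 18°N, 149°E

Convert each endpoint to a unit vector on the sphere (x = cos φ cos λ, y = cos φ sin λ, z = sin φ).
The central angle between the endpoints is δ = arccos(p₁·p₂) ≈ 1.387 rad (79.5°). The total great-circle distance is δ·R ≈ 1.387 × 6371 ≈ 8839 km, so the target fraction is f = 2200/8839 ≈ 0.249.
Interpolate at f ≈ 0.249 with slerp weights a = sin((1−f)δ)/sin δ ≈ 0.878, b = sin(fδ)/sin δ ≈ 0.344.
p = a·p₁ + b·p₂ ≈ (-0.818, 0.486, 0.306); φ = arcsin(p_z) ≈ 17.83°, λ = atan2(p_y, p_x) ≈ 149.28°.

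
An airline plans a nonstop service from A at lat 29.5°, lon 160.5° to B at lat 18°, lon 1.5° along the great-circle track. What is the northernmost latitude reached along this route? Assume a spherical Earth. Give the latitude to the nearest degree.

The great circle lies in the plane with unit normal n̂ = (p₁ × p₂)/|p₁ × p₂|.
Here n̂_z ≈ -0.378; the vertex latitude is φ_max = arccos|n̂_z| ≈ 67.8°.

≈ 68°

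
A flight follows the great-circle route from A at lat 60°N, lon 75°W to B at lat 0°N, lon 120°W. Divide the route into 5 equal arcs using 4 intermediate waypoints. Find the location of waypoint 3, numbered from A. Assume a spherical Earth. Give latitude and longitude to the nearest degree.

Convert each endpoint to a unit vector on the sphere (x = cos φ cos λ, y = cos φ sin λ, z = sin φ).
The central angle between the endpoints is δ = arccos(p₁·p₂) ≈ 1.209 rad (69.3°).
Interpolate at f = 3/5 with slerp weights a = sin((1−f)δ)/sin δ ≈ 0.497, b = sin(fδ)/sin δ ≈ 0.709.
p = a·p₁ + b·p₂ ≈ (-0.290, -0.855, 0.431); φ = arcsin(p_z) ≈ 25.51°, λ = atan2(p_y, p_x) ≈ -108.77°.

≈ lat 26°N, lon 109°W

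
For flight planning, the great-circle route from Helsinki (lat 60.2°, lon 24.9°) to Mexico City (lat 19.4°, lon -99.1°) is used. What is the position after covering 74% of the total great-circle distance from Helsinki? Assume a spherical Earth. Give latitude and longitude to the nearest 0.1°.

≈ lat 39.9°, lon -87.0°

Convert each endpoint to a unit vector on the sphere (x = cos φ cos λ, y = cos φ sin λ, z = sin φ).
The central angle between the endpoints is δ = arccos(p₁·p₂) ≈ 1.545 rad (88.5°).
Interpolate at f = 0.74 with slerp weights a = sin((1−f)δ)/sin δ ≈ 0.391, b = sin(fδ)/sin δ ≈ 0.910.
p = a·p₁ + b·p₂ ≈ (0.040, -0.766, 0.642); φ = arcsin(p_z) ≈ 39.92°, λ = atan2(p_y, p_x) ≈ -86.97°.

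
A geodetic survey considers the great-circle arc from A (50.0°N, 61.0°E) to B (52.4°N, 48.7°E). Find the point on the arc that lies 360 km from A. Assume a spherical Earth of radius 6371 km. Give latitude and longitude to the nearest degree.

≈ (51°N, 56°E)

Convert each endpoint to a unit vector on the sphere (x = cos φ cos λ, y = cos φ sin λ, z = sin φ).
The central angle between the endpoints is δ = arccos(p₁·p₂) ≈ 0.141 rad (8.1°). The total great-circle distance is δ·R ≈ 0.141 × 6371 ≈ 896 km, so the target fraction is f = 360/896 ≈ 0.402.
Interpolate at f ≈ 0.402 with slerp weights a = sin((1−f)δ)/sin δ ≈ 0.600, b = sin(fδ)/sin δ ≈ 0.403.
p = a·p₁ + b·p₂ ≈ (0.349, 0.522, 0.778); φ = arcsin(p_z) ≈ 51.12°, λ = atan2(p_y, p_x) ≈ 56.22°.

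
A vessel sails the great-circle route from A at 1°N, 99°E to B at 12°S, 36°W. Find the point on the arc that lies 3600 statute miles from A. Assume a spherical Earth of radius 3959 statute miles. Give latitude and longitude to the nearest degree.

≈ 12°S, 48°E

Write both endpoints as unit vectors p₁, p₂ with components (cos φ cos λ, cos φ sin λ, sin φ).
The central angle between the endpoints is δ = arccos(p₁·p₂) ≈ 2.339 rad (134.0°). The total great-circle distance is δ·R ≈ 2.339 × 3959 ≈ 9262 mi, so the target fraction is f = 3600/9262 ≈ 0.389.
Interpolate at f ≈ 0.389 with slerp weights a = sin((1−f)δ)/sin δ ≈ 1.377, b = sin(fδ)/sin δ ≈ 1.098.
p = a·p₁ + b·p₂ ≈ (0.653, 0.729, -0.204); φ = arcsin(p_z) ≈ -11.78°, λ = atan2(p_y, p_x) ≈ 48.14°.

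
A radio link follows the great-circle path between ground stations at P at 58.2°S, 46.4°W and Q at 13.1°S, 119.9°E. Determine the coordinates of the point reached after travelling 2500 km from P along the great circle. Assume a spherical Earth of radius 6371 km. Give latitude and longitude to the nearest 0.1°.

≈ 78.8°S, 18.0°W

Convert each endpoint to a unit vector on the sphere (x = cos φ cos λ, y = cos φ sin λ, z = sin φ).
The central angle between the endpoints is δ = arccos(p₁·p₂) ≈ 1.882 rad (107.8°). The total great-circle distance is δ·R ≈ 1.882 × 6371 ≈ 11989 km, so the target fraction is f = 2500/11989 ≈ 0.209.
Interpolate at f ≈ 0.209 with slerp weights a = sin((1−f)δ)/sin δ ≈ 1.047, b = sin(fδ)/sin δ ≈ 0.402.
p = a·p₁ + b·p₂ ≈ (0.185, -0.060, -0.981); φ = arcsin(p_z) ≈ -78.76°, λ = atan2(p_y, p_x) ≈ -18.03°.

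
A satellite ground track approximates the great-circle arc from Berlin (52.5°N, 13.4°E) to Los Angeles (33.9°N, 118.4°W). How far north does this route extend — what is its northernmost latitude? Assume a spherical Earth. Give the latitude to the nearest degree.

The great circle lies in the plane with unit normal n̂ = (p₁ × p₂)/|p₁ × p₂|.
Here n̂_z ≈ -0.379; the vertex latitude is φ_max = arccos|n̂_z| ≈ 67.7°.

≈ 68°N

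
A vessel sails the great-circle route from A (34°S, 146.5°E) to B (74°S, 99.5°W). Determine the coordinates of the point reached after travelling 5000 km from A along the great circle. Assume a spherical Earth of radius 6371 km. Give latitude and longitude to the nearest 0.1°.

≈ (73.3°S, 169.7°W)

Write both endpoints as unit vectors p₁, p₂ with components (cos φ cos λ, cos φ sin λ, sin φ).
The central angle between the endpoints is δ = arccos(p₁·p₂) ≈ 1.110 rad (63.6°). The total great-circle distance is δ·R ≈ 1.110 × 6371 ≈ 7072 km, so the target fraction is f = 5000/7072 ≈ 0.707.
Interpolate at f ≈ 0.707 with slerp weights a = sin((1−f)δ)/sin δ ≈ 0.357, b = sin(fδ)/sin δ ≈ 0.789.
p = a·p₁ + b·p₂ ≈ (-0.283, -0.051, -0.958); φ = arcsin(p_z) ≈ -73.31°, λ = atan2(p_y, p_x) ≈ -169.72°.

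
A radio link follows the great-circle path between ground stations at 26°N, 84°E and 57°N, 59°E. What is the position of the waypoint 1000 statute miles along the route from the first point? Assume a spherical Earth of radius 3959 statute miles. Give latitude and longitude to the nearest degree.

Convert each endpoint to a unit vector on the sphere (x = cos φ cos λ, y = cos φ sin λ, z = sin φ).
The central angle between the endpoints is δ = arccos(p₁·p₂) ≈ 0.624 rad (35.8°). The total great-circle distance is δ·R ≈ 0.624 × 3959 ≈ 2472 mi, so the target fraction is f = 1000/2472 ≈ 0.405.
Interpolate at f ≈ 0.405 with slerp weights a = sin((1−f)δ)/sin δ ≈ 0.621, b = sin(fδ)/sin δ ≈ 0.427.
p = a·p₁ + b·p₂ ≈ (0.178, 0.755, 0.631); φ = arcsin(p_z) ≈ 39.12°, λ = atan2(p_y, p_x) ≈ 76.71°.

≈ 39°N, 77°E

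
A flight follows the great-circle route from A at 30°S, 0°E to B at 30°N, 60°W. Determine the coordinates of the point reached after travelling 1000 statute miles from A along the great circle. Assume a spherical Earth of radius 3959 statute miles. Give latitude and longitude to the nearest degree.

≈ 20°S, 12°W

From cos δ = sin φ₁ sin φ₂ + cos φ₁ cos φ₂ cos Δλ, the central angle is δ ≈ 1.445 rad (82.8°). The total great-circle distance is δ·R ≈ 1.445 × 3959 ≈ 5723 mi, so the target fraction is f = 1000/5723 ≈ 0.175.
Interpolate at f ≈ 0.175 with slerp weights a = sin((1−f)δ)/sin δ ≈ 0.937, b = sin(fδ)/sin δ ≈ 0.252.
p = a·p₁ + b·p₂ ≈ (0.920, -0.189, -0.342); φ = arcsin(p_z) ≈ -20.03°, λ = atan2(p_y, p_x) ≈ -11.60°.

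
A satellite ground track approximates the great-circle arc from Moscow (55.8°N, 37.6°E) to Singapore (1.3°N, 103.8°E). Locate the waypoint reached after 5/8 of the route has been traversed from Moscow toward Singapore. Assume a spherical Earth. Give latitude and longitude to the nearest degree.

From cos δ = sin φ₁ sin φ₂ + cos φ₁ cos φ₂ cos Δλ, the central angle is δ ≈ 1.323 rad (75.8°).
Interpolate at f = 5/8 with slerp weights a = sin((1−f)δ)/sin δ ≈ 0.491, b = sin(fδ)/sin δ ≈ 0.759.
p = a·p₁ + b·p₂ ≈ (0.038, 0.905, 0.423); φ = arcsin(p_z) ≈ 25.04°, λ = atan2(p_y, p_x) ≈ 87.62°.

≈ 25°N, 88°E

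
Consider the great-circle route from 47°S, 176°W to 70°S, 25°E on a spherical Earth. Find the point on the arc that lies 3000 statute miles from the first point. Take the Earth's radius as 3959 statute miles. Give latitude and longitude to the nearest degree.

From cos δ = sin φ₁ sin φ₂ + cos φ₁ cos φ₂ cos Δλ, the central angle is δ ≈ 1.082 rad (62.0°). The total great-circle distance is δ·R ≈ 1.082 × 3959 ≈ 4284 mi, so the target fraction is f = 3000/4284 ≈ 0.700.
Interpolate at f ≈ 0.700 with slerp weights a = sin((1−f)δ)/sin δ ≈ 0.361, b = sin(fδ)/sin δ ≈ 0.778.
p = a·p₁ + b·p₂ ≈ (-0.004, 0.095, -0.995); φ = arcsin(p_z) ≈ -84.52°, λ = atan2(p_y, p_x) ≈ 92.55°.

≈ 85°S, 93°E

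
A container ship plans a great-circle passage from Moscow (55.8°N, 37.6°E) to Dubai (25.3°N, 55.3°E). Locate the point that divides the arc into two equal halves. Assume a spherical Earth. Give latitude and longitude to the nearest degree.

Write both endpoints as unit vectors p₁, p₂ with components (cos φ cos λ, cos φ sin λ, sin φ).
The central angle between the endpoints is δ = arccos(p₁·p₂) ≈ 0.578 rad (33.1°).
Interpolate at f = 1/2 with slerp weights a = sin((1−f)δ)/sin δ ≈ 0.522, b = sin(fδ)/sin δ ≈ 0.522.
p = a·p₁ + b·p₂ ≈ (0.501, 0.567, 0.654); φ = arcsin(p_z) ≈ 40.87°, λ = atan2(p_y, p_x) ≈ 48.53°.

≈ (41°N, 49°E)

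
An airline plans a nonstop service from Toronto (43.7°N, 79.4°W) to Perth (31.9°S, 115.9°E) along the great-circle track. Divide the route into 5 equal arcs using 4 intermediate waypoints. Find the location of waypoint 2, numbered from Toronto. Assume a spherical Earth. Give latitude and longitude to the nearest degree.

Convert each endpoint to a unit vector on the sphere (x = cos φ cos λ, y = cos φ sin λ, z = sin φ).
The central angle between the endpoints is δ = arccos(p₁·p₂) ≈ 2.848 rad (163.2°).
Interpolate at f = 2/5 with slerp weights a = sin((1−f)δ)/sin δ ≈ 3.419, b = sin(fδ)/sin δ ≈ 3.135.
p = a·p₁ + b·p₂ ≈ (-0.708, -0.035, 0.705); φ = arcsin(p_z) ≈ 44.87°, λ = atan2(p_y, p_x) ≈ -177.13°.

≈ 45°N, 177°W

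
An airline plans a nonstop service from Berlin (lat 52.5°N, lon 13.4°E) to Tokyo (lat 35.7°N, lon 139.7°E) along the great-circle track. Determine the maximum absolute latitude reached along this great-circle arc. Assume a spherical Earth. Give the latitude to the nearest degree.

The great circle lies in the plane with unit normal n̂ = (p₁ × p₂)/|p₁ × p₂|.
Here n̂_z ≈ +0.404; the vertex latitude is φ_max = arccos|n̂_z| ≈ 66.2°.

≈ 66°N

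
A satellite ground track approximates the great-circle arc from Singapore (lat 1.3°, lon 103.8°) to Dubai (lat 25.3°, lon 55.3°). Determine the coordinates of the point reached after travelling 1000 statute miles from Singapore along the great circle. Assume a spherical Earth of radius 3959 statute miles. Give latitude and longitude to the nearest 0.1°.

Convert each endpoint to a unit vector on the sphere (x = cos φ cos λ, y = cos φ sin λ, z = sin φ).
The central angle between the endpoints is δ = arccos(p₁·p₂) ≈ 0.916 rad (52.5°). The total great-circle distance is δ·R ≈ 0.916 × 3959 ≈ 3628 mi, so the target fraction is f = 1000/3628 ≈ 0.276.
Interpolate at f ≈ 0.276 with slerp weights a = sin((1−f)δ)/sin δ ≈ 0.777, b = sin(fδ)/sin δ ≈ 0.315.
p = a·p₁ + b·p₂ ≈ (-0.023, 0.988, 0.152); φ = arcsin(p_z) ≈ 8.76°, λ = atan2(p_y, p_x) ≈ 91.34°.

≈ lat 8.8°, lon 91.3°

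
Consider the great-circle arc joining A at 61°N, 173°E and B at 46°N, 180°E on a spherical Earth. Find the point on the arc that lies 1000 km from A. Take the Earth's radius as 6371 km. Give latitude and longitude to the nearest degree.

≈ 52°N, 178°E

Convert each endpoint to a unit vector on the sphere (x = cos φ cos λ, y = cos φ sin λ, z = sin φ).
The central angle between the endpoints is δ = arccos(p₁·p₂) ≈ 0.271 rad (15.5°). The total great-circle distance is δ·R ≈ 0.271 × 6371 ≈ 1729 km, so the target fraction is f = 1000/1729 ≈ 0.578.
Interpolate at f ≈ 0.578 with slerp weights a = sin((1−f)δ)/sin δ ≈ 0.426, b = sin(fδ)/sin δ ≈ 0.583.
p = a·p₁ + b·p₂ ≈ (-0.610, 0.025, 0.792); φ = arcsin(p_z) ≈ 52.37°, λ = atan2(p_y, p_x) ≈ 177.64°.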